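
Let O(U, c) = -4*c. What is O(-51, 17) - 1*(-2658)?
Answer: 2590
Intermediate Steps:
O(-51, 17) - 1*(-2658) = -4*17 - 1*(-2658) = -68 + 2658 = 2590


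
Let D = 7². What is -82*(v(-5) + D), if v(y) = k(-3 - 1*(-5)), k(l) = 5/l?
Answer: -4223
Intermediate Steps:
D = 49
v(y) = 5/2 (v(y) = 5/(-3 - 1*(-5)) = 5/(-3 + 5) = 5/2)
-82*(v(-5) + D) = -82*(5/2 + 49) = -82*103/2 = -4223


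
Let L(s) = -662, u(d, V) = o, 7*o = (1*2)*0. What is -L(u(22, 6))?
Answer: 662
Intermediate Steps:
o = 0 (o = ((1*2)*0)/7 = (2*0)/7 = (⅐)*0 = 0)
u(d, V) = 0
-L(u(22, 6)) = -1*(-662) = 662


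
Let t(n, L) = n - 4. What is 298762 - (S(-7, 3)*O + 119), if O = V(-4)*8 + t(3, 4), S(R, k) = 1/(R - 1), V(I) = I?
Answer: 2389111/8 ≈ 2.9864e+5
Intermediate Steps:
t(n, L) = -4 + n
S(R, k) = 1/(-1 + R)
O = -33 (O = -4*8 + (-4 + 3) = -32 - 1 = -33)
298762 - (S(-7, 3)*O + 119) = 298762 - (-33/(-1 - 7) + 119) = 298762 - (-33/(-8) + 119) = 298762 - (-⅛*(-33) + 119) = 298762 - (33/8 + 119) = 298762 - 1*985/8 = 298762 - 985/8 = 2389111/8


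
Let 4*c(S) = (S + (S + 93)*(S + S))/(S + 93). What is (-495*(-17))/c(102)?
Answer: 64350/391 ≈ 164.58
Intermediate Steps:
c(S) = (S + 2*S*(93 + S))/(4*(93 + S)) (c(S) = ((S + (S + 93)*(S + S))/(S + 93))/4 = ((S + (93 + S)*(2*S))/(93 + S))/4 = ((S + 2*S*(93 + S))/(93 + S))/4 = (S + 2*S*(93 + S))/(4*(93 + S)))
(-495*(-17))/c(102) = (-495*(-17))/(((¼)*102*(187 + 2*102)/(93 + 102))) = 8415/(((¼)*102*(187 + 204)/195)) = 8415/(((¼)*102*(1/195)*391)) = 8415/(6647/130) = 8415*(130/6647) = 64350/391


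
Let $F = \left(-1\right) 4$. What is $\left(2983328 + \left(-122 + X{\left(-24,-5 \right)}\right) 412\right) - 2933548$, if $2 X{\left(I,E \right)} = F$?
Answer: $-1308$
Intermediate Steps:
$F = -4$
$X{\left(I,E \right)} = -2$ ($X{\left(I,E \right)} = \frac{1}{2} \left(-4\right) = -2$)
$\left(2983328 + \left(-122 + X{\left(-24,-5 \right)}\right) 412\right) - 2933548 = \left(2983328 + \left(-122 - 2\right) 412\right) - 2933548 = \left(2983328 - 51088\right) - 2933548 = 2932240 - 2933548 = -1308$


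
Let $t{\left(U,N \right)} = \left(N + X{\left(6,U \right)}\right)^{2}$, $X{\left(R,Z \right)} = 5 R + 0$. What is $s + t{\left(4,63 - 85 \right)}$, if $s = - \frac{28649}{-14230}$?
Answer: $\frac{939369}{14230} \approx 66.013$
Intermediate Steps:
$X{\left(R,Z \right)} = 5 R$
$s = \frac{28649}{14230}$ ($s = \left(-28649\right) \left(- \frac{1}{14230}\right) = \frac{28649}{14230} \approx 2.0133$)
$t{\left(U,N \right)} = \left(30 + N\right)^{2}$ ($t{\left(U,N \right)} = \left(N + 5 \cdot 6\right)^{2} = \left(N + 30\right)^{2} = \left(30 + N\right)^{2}$)
$s + t{\left(4,63 - 85 \right)} = \frac{28649}{14230} + \left(30 + \left(63 - 85\right)\right)^{2} = \frac{28649}{14230} + \left(30 - 22\right)^{2} = \frac{28649}{14230} + 8^{2} = \frac{28649}{14230} + 64 = \frac{939369}{14230}$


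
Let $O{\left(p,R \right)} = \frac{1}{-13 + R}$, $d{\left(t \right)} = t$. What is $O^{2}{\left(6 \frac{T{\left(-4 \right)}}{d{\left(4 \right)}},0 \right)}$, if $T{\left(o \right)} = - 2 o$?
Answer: $\frac{1}{169} \approx 0.0059172$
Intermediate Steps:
$O^{2}{\left(6 \frac{T{\left(-4 \right)}}{d{\left(4 \right)}},0 \right)} = \left(\frac{1}{-13 + 0}\right)^{2} = \left(\frac{1}{-13}\right)^{2} = \left(- \frac{1}{13}\right)^{2} = \frac{1}{169}$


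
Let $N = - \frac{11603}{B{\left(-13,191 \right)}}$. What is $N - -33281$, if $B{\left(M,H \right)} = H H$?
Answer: $\frac{1214112558}{36481} \approx 33281.0$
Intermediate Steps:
$B{\left(M,H \right)} = H^{2}$
$N = - \frac{11603}{36481}$ ($N = - \frac{11603}{191^{2}} = - \frac{11603}{36481} \approx -0.31806$)
$N - -33281 = - \frac{11603}{36481} - -33281 = - \frac{11603}{36481} + 33281 = \frac{1214112558}{36481}$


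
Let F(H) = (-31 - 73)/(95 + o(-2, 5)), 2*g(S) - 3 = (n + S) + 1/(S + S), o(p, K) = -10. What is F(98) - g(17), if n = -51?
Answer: 4849/340 ≈ 14.262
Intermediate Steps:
g(S) = -24 + S/2 + 1/(4*S) (g(S) = 3/2 + ((-51 + S) + 1/(S + S))/2 = 3/2 + ((-51 + S) + 1/(2*S))/2 = 3/2 + (-51 + S + 1/(2*S))/2 = 3/2 + (-51/2 + S/2 + 1/(4*S)) = -24 + S/2 + 1/(4*S))
F(H) = -104/85 (F(H) = (-31 - 73)/(95 - 10) = -104/85)
F(98) - g(17) = -104/85 - (-24 + (½)*17 + (¼)/17) = -104/85 - (-24 + 17/2 + (¼)*(1/17)) = -104/85 - (-24 + 17/2 + 1/68) = -104/85 - 1*(-1053/68) = -104/85 + 1053/68 = 4849/340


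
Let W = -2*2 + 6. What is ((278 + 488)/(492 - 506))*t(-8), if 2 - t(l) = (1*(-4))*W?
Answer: -3830/7 ≈ -547.14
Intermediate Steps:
W = 2 (W = -4 + 6 = 2)
t(l) = 10 (t(l) = 2 - 1*(-4)*2 = 2 - (-4)*2 = 2 - 1*(-8) = 2 + 8 = 10)
((278 + 488)/(492 - 506))*t(-8) = ((278 + 488)/(492 - 506))*10 = (766/(-14))*10 = (766*(-1/14))*10 = -383/7*10 = -3830/7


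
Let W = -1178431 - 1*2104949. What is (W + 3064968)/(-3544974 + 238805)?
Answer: 218412/3306169 ≈ 0.066062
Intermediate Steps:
W = -3283380 (W = -1178431 - 2104949 = -3283380)
(W + 3064968)/(-3544974 + 238805) = (-3283380 + 3064968)/(-3544974 + 238805) = -218412/(-3306169) = -218412*(-1/3306169) = 218412/3306169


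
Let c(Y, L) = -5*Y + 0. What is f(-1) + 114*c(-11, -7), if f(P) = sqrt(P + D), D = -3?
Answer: 6270 + 2*I ≈ 6270.0 + 2.0*I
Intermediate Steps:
f(P) = sqrt(-3 + P) (f(P) = sqrt(P - 3) = sqrt(-3 + P))
c(Y, L) = -5*Y
f(-1) + 114*c(-11, -7) = sqrt(-3 - 1) + 114*(-5*(-11)) = sqrt(-4) + 114*55 = 2*I + 6270 = 6270 + 2*I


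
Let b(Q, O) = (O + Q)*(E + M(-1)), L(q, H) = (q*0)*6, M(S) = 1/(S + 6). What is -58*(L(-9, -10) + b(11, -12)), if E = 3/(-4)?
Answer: -319/10 ≈ -31.900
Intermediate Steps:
M(S) = 1/(6 + S)
E = -¾ (E = 3*(-¼) = -¾ ≈ -0.75000)
L(q, H) = 0 (L(q, H) = 0*6 = 0)
b(Q, O) = -11*O/20 - 11*Q/20 (b(Q, O) = (O + Q)*(-¾ + 1/(6 - 1)) = (O + Q)*(-¾ + 1/5) = (O + Q)*(-¾ + ⅕) = (O + Q)*(-11/20) = -11*O/20 - 11*Q/20)
-58*(L(-9, -10) + b(11, -12)) = -58*(0 + (-11/20*(-12) - 11/20*11)) = -58*(0 + (33/5 - 121/20)) = -58*(0 + 11/20) = -58*11/20 = -319/10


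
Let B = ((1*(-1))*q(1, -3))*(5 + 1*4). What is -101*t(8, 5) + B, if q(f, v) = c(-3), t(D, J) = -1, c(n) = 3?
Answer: 74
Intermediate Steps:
q(f, v) = 3
B = -27 (B = ((1*(-1))*3)*(5 + 1*4) = (-1*3)*(5 + 4) = -3*9 = -27)
-101*t(8, 5) + B = -101*(-1) - 27 = 101 - 27 = 74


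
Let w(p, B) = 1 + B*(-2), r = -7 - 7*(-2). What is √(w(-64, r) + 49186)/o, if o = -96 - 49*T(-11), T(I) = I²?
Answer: -√49173/6025 ≈ -0.036805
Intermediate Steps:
r = 7 (r = -7 + 14 = 7)
w(p, B) = 1 - 2*B
o = -6025 (o = -96 - 49*(-11)² = -96 - 49*121 = -96 - 5929 = -6025)
√(w(-64, r) + 49186)/o = √((1 - 2*7) + 49186)/(-6025) = √((1 - 14) + 49186)*(-1/6025) = √(-13 + 49186)*(-1/6025) = √49173*(-1/6025) = -√49173/6025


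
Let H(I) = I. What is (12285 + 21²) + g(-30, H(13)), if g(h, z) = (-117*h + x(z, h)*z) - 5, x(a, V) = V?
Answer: 15841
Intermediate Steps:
g(h, z) = -5 - 117*h + h*z (g(h, z) = (-117*h + h*z) - 5 = -5 - 117*h + h*z)
(12285 + 21²) + g(-30, H(13)) = (12285 + 21²) + (-5 - 117*(-30) - 30*13) = (12285 + 441) + (-5 + 3510 - 390) = 12726 + 3115 = 15841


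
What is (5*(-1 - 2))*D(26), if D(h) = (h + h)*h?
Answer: -20280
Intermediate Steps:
D(h) = 2*h² (D(h) = (2*h)*h = 2*h²)
(5*(-1 - 2))*D(26) = (5*(-1 - 2))*(2*26²) = (5*(-3))*(2*676) = -15*1352 = -20280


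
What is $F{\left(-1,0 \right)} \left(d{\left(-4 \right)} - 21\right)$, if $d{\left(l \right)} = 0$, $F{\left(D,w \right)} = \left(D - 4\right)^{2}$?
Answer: $-525$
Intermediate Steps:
$F{\left(D,w \right)} = \left(-4 + D\right)^{2}$
$F{\left(-1,0 \right)} \left(d{\left(-4 \right)} - 21\right) = \left(-4 - 1\right)^{2} \left(0 - 21\right) = \left(-5\right)^{2} \left(-21\right) = 25 \left(-21\right) = -525$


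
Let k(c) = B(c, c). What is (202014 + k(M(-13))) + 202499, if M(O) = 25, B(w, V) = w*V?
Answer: 405138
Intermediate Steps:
B(w, V) = V*w
k(c) = c² (k(c) = c*c = c²)
(202014 + k(M(-13))) + 202499 = (202014 + 25²) + 202499 = (202014 + 625) + 202499 = 202639 + 202499 = 405138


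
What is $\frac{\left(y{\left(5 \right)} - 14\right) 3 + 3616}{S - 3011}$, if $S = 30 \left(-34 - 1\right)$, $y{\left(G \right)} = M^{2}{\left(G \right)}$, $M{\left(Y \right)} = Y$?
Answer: $- \frac{3649}{4061} \approx -0.89855$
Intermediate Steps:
$y{\left(G \right)} = G^{2}$
$S = -1050$ ($S = 30 \left(-35\right) = -1050$)
$\frac{\left(y{\left(5 \right)} - 14\right) 3 + 3616}{S - 3011} = \frac{\left(5^{2} - 14\right) 3 + 3616}{-1050 - 3011} = \frac{\left(25 - 14\right) 3 + 3616}{-4061} = \left(11 \cdot 3 + 3616\right) \left(- \frac{1}{4061}\right) = \left(33 + 3616\right) \left(- \frac{1}{4061}\right) = 3649 \left(- \frac{1}{4061}\right) = - \frac{3649}{4061}$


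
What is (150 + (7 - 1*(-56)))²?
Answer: 45369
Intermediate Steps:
(150 + (7 - 1*(-56)))² = (150 + (7 + 56))² = (150 + 63)² = 213² = 45369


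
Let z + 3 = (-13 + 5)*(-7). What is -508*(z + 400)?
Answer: -230124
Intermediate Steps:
z = 53 (z = -3 + (-13 + 5)*(-7) = -3 - 8*(-7) = -3 + 56 = 53)
-508*(z + 400) = -508*(53 + 400) = -508*453 = -230124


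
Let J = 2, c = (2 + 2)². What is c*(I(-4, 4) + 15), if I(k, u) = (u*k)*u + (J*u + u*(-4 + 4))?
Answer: -656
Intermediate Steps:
c = 16 (c = 4² = 16)
I(k, u) = 2*u + k*u² (I(k, u) = (u*k)*u + (2*u + u*(-4 + 4)) = (k*u)*u + (2*u + u*0) = k*u² + (2*u + 0) = k*u² + 2*u = 2*u + k*u²)
c*(I(-4, 4) + 15) = 16*(4*(2 - 4*4) + 15) = 16*(4*(2 - 16) + 15) = 16*(4*(-14) + 15) = 16*(-56 + 15) = 16*(-41) = -656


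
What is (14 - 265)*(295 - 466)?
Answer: 42921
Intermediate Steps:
(14 - 265)*(295 - 466) = -251*(-171) = 42921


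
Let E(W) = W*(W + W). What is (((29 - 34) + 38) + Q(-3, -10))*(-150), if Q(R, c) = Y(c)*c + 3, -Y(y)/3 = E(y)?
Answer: -905400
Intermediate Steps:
E(W) = 2*W² (E(W) = W*(2*W) = 2*W²)
Y(y) = -6*y²
Q(R, c) = 3 - 6*c³ (Q(R, c) = (-6*c²)*c + 3 = -6*c³ + 3 = 3 - 6*c³)
(((29 - 34) + 38) + Q(-3, -10))*(-150) = (((29 - 34) + 38) + (3 - 6*(-10)³))*(-150) = ((-5 + 38) + (3 - 6*(-1000)))*(-150) = (33 + (3 + 6000))*(-150) = (33 + 6003)*(-150) = 6036*(-150) = -905400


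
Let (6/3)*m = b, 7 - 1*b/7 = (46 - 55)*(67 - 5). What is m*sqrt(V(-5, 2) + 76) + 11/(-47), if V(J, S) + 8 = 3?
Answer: -11/47 + 3955*sqrt(71)/2 ≈ 16662.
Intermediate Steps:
V(J, S) = -5 (V(J, S) = -8 + 3 = -5)
b = 3955 (b = 49 - 7*(46 - 55)*(67 - 5) = 49 - (-63)*62 = 49 - 7*(-558) = 49 + 3906 = 3955)
m = 3955/2 (m = (1/2)*3955 = 3955/2 ≈ 1977.5)
m*sqrt(V(-5, 2) + 76) + 11/(-47) = 3955*sqrt(-5 + 76)/2 + 11/(-47) = 3955*sqrt(71)/2 + 11*(-1/47) = 3955*sqrt(71)/2 - 11/47 = -11/47 + 3955*sqrt(71)/2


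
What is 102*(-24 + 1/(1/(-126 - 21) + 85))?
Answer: -15285159/6247 ≈ -2446.8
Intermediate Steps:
102*(-24 + 1/(1/(-126 - 21) + 85)) = 102*(-24 + 1/(1/(-147) + 85)) = 102*(-24 + 1/(-1/147 + 85)) = 102*(-24 + 1/(12494/147)) = 102*(-24 + 147/12494) = 102*(-299709/12494) = -15285159/6247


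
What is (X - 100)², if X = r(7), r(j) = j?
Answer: 8649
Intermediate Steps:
X = 7
(X - 100)² = (7 - 100)² = (-93)² = 8649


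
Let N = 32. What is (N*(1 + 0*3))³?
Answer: 32768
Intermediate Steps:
(N*(1 + 0*3))³ = (32*(1 + 0*3))³ = (32*(1 + 0))³ = (32*1)³ = 32³ = 32768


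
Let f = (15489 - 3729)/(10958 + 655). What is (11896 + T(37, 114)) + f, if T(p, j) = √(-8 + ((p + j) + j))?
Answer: 939864/79 + √257 ≈ 11913.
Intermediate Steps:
T(p, j) = √(-8 + p + 2*j) (T(p, j) = √(-8 + ((j + p) + j)) = √(-8 + (p + 2*j)) = √(-8 + p + 2*j))
f = 80/79 (f = 11760/11613 = 11760*(1/11613) = 80/79 ≈ 1.0127)
(11896 + T(37, 114)) + f = (11896 + √(-8 + 37 + 2*114)) + 80/79 = (11896 + √(-8 + 37 + 228)) + 80/79 = (11896 + √257) + 80/79 = 939864/79 + √257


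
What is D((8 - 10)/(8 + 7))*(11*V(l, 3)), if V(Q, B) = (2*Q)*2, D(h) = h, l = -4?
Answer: 352/15 ≈ 23.467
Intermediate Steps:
V(Q, B) = 4*Q
D((8 - 10)/(8 + 7))*(11*V(l, 3)) = ((8 - 10)/(8 + 7))*(11*(4*(-4))) = (-2/15)*(11*(-16)) = -2*1/15*(-176) = -2/15*(-176) = 352/15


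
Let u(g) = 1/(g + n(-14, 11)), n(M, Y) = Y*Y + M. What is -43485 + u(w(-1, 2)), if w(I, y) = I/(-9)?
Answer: -41919531/964 ≈ -43485.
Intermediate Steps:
n(M, Y) = M + Y**2 (n(M, Y) = Y**2 + M = M + Y**2)
w(I, y) = -I/9 (w(I, y) = I*(-1/9) = -I/9)
u(g) = 1/(107 + g) (u(g) = 1/(g + (-14 + 11**2)) = 1/(g + (-14 + 121)) = 1/(g + 107) = 1/(107 + g))
-43485 + u(w(-1, 2)) = -43485 + 1/(107 - 1/9*(-1)) = -43485 + 1/(107 + 1/9) = -43485 + 1/(964/9) = -43485 + 9/964 = -41919531/964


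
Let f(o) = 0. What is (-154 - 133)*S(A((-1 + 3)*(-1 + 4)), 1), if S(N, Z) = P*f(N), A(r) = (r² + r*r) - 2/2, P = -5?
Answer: 0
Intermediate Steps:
A(r) = -1 + 2*r² (A(r) = (r² + r²) - 2*½ = 2*r² - 1 = -1 + 2*r²)
S(N, Z) = 0 (S(N, Z) = -5*0 = 0)
(-154 - 133)*S(A((-1 + 3)*(-1 + 4)), 1) = (-154 - 133)*0 = -287*0 = 0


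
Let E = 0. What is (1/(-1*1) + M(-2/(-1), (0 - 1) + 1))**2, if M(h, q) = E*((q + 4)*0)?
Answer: 1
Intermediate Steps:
M(h, q) = 0 (M(h, q) = 0*((q + 4)*0) = 0*((4 + q)*0) = 0*0 = 0)
(1/(-1*1) + M(-2/(-1), (0 - 1) + 1))**2 = (1/(-1*1) + 0)**2 = (1/(-1) + 0)**2 = (-1 + 0)**2 = (-1)**2 = 1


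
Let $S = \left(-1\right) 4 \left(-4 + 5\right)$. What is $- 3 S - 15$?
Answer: $-3$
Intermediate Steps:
$S = -4$ ($S = \left(-4\right) 1 = -4$)
$- 3 S - 15 = \left(-3\right) \left(-4\right) - 15 = 12 - 15 = -3$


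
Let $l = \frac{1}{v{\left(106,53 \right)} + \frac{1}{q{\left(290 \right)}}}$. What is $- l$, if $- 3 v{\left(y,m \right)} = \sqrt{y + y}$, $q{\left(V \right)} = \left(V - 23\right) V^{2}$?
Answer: $\frac{22454700}{11877030338119999} + \frac{336142368060000 \sqrt{53}}{11877030338119999} \approx 0.20604$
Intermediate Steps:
$q{\left(V \right)} = V^{2} \left(-23 + V\right)$ ($q{\left(V \right)} = \left(-23 + V\right) V^{2} = V^{2} \left(-23 + V\right)$)
$v{\left(y,m \right)} = - \frac{\sqrt{2} \sqrt{y}}{3}$ ($v{\left(y,m \right)} = - \frac{\sqrt{y + y}}{3} = - \frac{\sqrt{2 y}}{3} = - \frac{\sqrt{2} \sqrt{y}}{3}$)
$l = \frac{1}{\frac{1}{22454700} - \frac{2 \sqrt{53}}{3}}$ ($l = \frac{1}{- \frac{\sqrt{2} \sqrt{106}}{3} + \frac{1}{290^{2} \left(-23 + 290\right)}} = \frac{1}{- \frac{2 \sqrt{53}}{3} + \frac{1}{84100 \cdot 267}} = \frac{1}{- \frac{2 \sqrt{53}}{3} + \frac{1}{22454700}} = \frac{1}{\frac{1}{22454700} - \frac{2 \sqrt{53}}{3}} \approx -0.20604$)
$- l = - (- \frac{22454700}{11877030338119999} - \frac{336142368060000 \sqrt{53}}{11877030338119999}) = \frac{22454700}{11877030338119999} + \frac{336142368060000 \sqrt{53}}{11877030338119999}$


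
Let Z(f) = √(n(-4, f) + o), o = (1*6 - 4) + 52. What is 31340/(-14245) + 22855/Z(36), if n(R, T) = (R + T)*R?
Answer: -6268/2849 - 22855*I*√74/74 ≈ -2.2001 - 2656.8*I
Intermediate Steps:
o = 54 (o = (6 - 4) + 52 = 2 + 52 = 54)
n(R, T) = R*(R + T)
Z(f) = √(70 - 4*f) (Z(f) = √(-4*(-4 + f) + 54) = √((16 - 4*f) + 54) = √(70 - 4*f))
31340/(-14245) + 22855/Z(36) = 31340/(-14245) + 22855/(√(70 - 4*36)) = 31340*(-1/14245) + 22855/(√(70 - 144)) = -6268/2849 + 22855/(√(-74)) = -6268/2849 + 22855/((I*√74)) = -6268/2849 + 22855*(-I*√74/74) = -6268/2849 - 22855*I*√74/74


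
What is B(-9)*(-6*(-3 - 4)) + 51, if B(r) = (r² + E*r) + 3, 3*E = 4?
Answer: 3075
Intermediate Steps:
E = 4/3 (E = (⅓)*4 = 4/3 ≈ 1.3333)
B(r) = 3 + r² + 4*r/3 (B(r) = (r² + 4*r/3) + 3 = 3 + r² + 4*r/3)
B(-9)*(-6*(-3 - 4)) + 51 = (3 + (-9)² + (4/3)*(-9))*(-6*(-3 - 4)) + 51 = (3 + 81 - 12)*(-6*(-7)) + 51 = 72*42 + 51 = 3024 + 51 = 3075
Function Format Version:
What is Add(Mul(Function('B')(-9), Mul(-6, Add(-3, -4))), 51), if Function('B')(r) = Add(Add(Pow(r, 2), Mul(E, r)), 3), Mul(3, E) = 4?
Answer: 3075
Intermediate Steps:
E = Rational(4, 3) (E = Mul(Rational(1, 3), 4) = Rational(4, 3) ≈ 1.3333)
Function('B')(r) = Add(3, Pow(r, 2), Mul(Rational(4, 3), r)) (Function('B')(r) = Add(Add(Pow(r, 2), Mul(Rational(4, 3), r)), 3) = Add(3, Pow(r, 2), Mul(Rational(4, 3), r)))
Add(Mul(Function('B')(-9), Mul(-6, Add(-3, -4))), 51) = Add(Mul(Add(3, Pow(-9, 2), Mul(Rational(4, 3), -9)), Mul(-6, Add(-3, -4))), 51) = Add(Mul(Add(3, 81, -12), Mul(-6, -7)), 51) = Add(Mul(72, 42), 51) = Add(3024, 51) = 3075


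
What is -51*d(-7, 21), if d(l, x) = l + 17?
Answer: -510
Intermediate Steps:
d(l, x) = 17 + l
-51*d(-7, 21) = -51*(17 - 7) = -51*10 = -510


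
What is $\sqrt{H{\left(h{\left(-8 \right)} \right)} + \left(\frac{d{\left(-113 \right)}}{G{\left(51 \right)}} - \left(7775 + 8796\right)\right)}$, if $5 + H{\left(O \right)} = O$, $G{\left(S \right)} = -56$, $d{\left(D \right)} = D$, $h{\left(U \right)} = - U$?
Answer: $\frac{i \sqrt{12987730}}{28} \approx 128.71 i$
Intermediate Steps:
$H{\left(O \right)} = -5 + O$
$\sqrt{H{\left(h{\left(-8 \right)} \right)} + \left(\frac{d{\left(-113 \right)}}{G{\left(51 \right)}} - \left(7775 + 8796\right)\right)} = \sqrt{\left(-5 - -8\right) - \left(16571 - \frac{113}{56}\right)} = \sqrt{\left(-5 + 8\right) - \frac{927863}{56}} = \sqrt{3 + \left(\frac{113}{56} - 16571\right)} = \sqrt{3 - \frac{927863}{56}} = \sqrt{- \frac{927695}{56}} = \frac{i \sqrt{12987730}}{28}$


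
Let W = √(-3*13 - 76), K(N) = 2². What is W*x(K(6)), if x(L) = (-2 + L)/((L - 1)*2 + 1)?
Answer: 2*I*√115/7 ≈ 3.0639*I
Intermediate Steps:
K(N) = 4
W = I*√115 (W = √(-39 - 76) = √(-115) = I*√115 ≈ 10.724*I)
x(L) = (-2 + L)/(-1 + 2*L) (x(L) = (-2 + L)/((-1 + L)*2 + 1) = (-2 + L)/((-2 + 2*L) + 1) = (-2 + L)/(-1 + 2*L))
W*x(K(6)) = (I*√115)*((-2 + 4)/(-1 + 2*4)) = (I*√115)*(2/(-1 + 8)) = (I*√115)*(2/7) = 2*I*√115/7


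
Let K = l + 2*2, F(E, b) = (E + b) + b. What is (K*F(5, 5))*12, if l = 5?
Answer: 1620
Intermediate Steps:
F(E, b) = E + 2*b
K = 9 (K = 5 + 2*2 = 5 + 4 = 9)
(K*F(5, 5))*12 = (9*(5 + 2*5))*12 = (9*(5 + 10))*12 = (9*15)*12 = 135*12 = 1620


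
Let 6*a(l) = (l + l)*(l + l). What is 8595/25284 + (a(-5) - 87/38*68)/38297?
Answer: 883901159/2628246516 ≈ 0.33631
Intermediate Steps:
a(l) = 2*l²/3 (a(l) = ((l + l)*(l + l))/6 = ((2*l)*(2*l))/6 = (4*l²)/6 = 2*l²/3)
8595/25284 + (a(-5) - 87/38*68)/38297 = 8595/25284 + ((⅔)*(-5)² - 87/38*68)/38297 = 8595*(1/25284) + ((⅔)*25 - 87*1/38*68)*(1/38297) = 2865/8428 + (50/3 - 87/38*68)*(1/38297) = 2865/8428 + (50/3 - 2958/19)*(1/38297) = 2865/8428 - 7924/57*1/38297 = 2865/8428 - 1132/311847 = 883901159/2628246516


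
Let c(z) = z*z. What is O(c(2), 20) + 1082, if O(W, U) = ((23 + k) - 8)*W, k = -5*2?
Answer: 1102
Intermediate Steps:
k = -10
c(z) = z²
O(W, U) = 5*W (O(W, U) = ((23 - 10) - 8)*W = (13 - 8)*W = 5*W)
O(c(2), 20) + 1082 = 5*2² + 1082 = 5*4 + 1082 = 20 + 1082 = 1102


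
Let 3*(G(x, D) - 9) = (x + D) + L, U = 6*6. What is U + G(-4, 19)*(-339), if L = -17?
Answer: -2789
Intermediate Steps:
U = 36
G(x, D) = 10/3 + D/3 + x/3 (G(x, D) = 9 + ((x + D) - 17)/3 = 9 + ((D + x) - 17)/3 = 9 + (-17 + D + x)/3 = 9 + (-17/3 + D/3 + x/3) = 10/3 + D/3 + x/3)
U + G(-4, 19)*(-339) = 36 + (10/3 + (1/3)*19 + (1/3)*(-4))*(-339) = 36 + (10/3 + 19/3 - 4/3)*(-339) = 36 + (25/3)*(-339) = 36 - 2825 = -2789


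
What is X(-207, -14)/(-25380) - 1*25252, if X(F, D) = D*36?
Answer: -17802646/705 ≈ -25252.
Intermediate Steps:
X(F, D) = 36*D
X(-207, -14)/(-25380) - 1*25252 = (36*(-14))/(-25380) - 1*25252 = -504*(-1/25380) - 25252 = 14/705 - 25252 = -17802646/705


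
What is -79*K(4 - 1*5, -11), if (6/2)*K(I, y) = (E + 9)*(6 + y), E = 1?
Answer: 3950/3 ≈ 1316.7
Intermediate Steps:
K(I, y) = 20 + 10*y/3 (K(I, y) = ((1 + 9)*(6 + y))/3 = (10*(6 + y))/3 = (60 + 10*y)/3 = 20 + 10*y/3)
-79*K(4 - 1*5, -11) = -79*(20 + (10/3)*(-11)) = -79*(20 - 110/3) = -79*(-50/3) = 3950/3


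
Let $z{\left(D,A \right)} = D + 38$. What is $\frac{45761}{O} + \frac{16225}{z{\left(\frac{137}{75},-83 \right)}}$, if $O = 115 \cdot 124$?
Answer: $\frac{17489325607}{42594620} \approx 410.6$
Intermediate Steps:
$z{\left(D,A \right)} = 38 + D$
$O = 14260$
$\frac{45761}{O} + \frac{16225}{z{\left(\frac{137}{75},-83 \right)}} = \frac{45761}{14260} + \frac{16225}{38 + \frac{137}{75}} = \frac{45761}{14260} + \frac{16225}{\frac{2987}{75}} = \frac{45761}{14260} + 16225 \cdot \frac{75}{2987} = \frac{45761}{14260} + \frac{1216875}{2987} = \frac{17489325607}{42594620}$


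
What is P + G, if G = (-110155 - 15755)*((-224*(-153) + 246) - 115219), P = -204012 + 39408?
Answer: 10160898306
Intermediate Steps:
P = -164604
G = 10161062910 (G = -125910*((34272 + 246) - 115219) = -125910*(34518 - 115219) = -125910*(-80701) = 10161062910)
P + G = -164604 + 10161062910 = 10160898306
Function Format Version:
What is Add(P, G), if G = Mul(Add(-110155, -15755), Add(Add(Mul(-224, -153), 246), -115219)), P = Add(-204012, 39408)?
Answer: 10160898306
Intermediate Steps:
P = -164604
G = 10161062910 (G = Mul(-125910, Add(Add(34272, 246), -115219)) = Mul(-125910, Add(34518, -115219)) = Mul(-125910, -80701) = 10161062910)
Add(P, G) = Add(-164604, 10161062910) = 10160898306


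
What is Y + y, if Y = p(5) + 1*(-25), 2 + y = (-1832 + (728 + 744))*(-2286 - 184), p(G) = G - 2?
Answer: 889176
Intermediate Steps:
p(G) = -2 + G
y = 889198 (y = -2 + (-1832 + (728 + 744))*(-2286 - 184) = -2 + (-1832 + 1472)*(-2470) = -2 - 360*(-2470) = -2 + 889200 = 889198)
Y = -22 (Y = (-2 + 5) + 1*(-25) = 3 - 25 = -22)
Y + y = -22 + 889198 = 889176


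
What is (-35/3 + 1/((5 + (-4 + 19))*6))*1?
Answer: -1399/120 ≈ -11.658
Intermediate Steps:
(-35/3 + 1/((5 + (-4 + 19))*6))*1 = (-35*1/3 + (1/6)/(5 + 15))*1 = (-35/3 + (1/6)/20)*1 = (-35/3 + (1/20)*(1/6))*1 = (-35/3 + 1/120)*1 = -1399/120*1 = -1399/120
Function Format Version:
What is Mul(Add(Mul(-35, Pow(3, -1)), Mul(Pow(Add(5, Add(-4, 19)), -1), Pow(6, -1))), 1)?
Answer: Rational(-1399, 120) ≈ -11.658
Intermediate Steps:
Mul(Add(Mul(-35, Pow(3, -1)), Mul(Pow(Add(5, Add(-4, 19)), -1), Pow(6, -1))), 1) = Mul(Add(Mul(-35, Rational(1, 3)), Mul(Pow(Add(5, 15), -1), Rational(1, 6))), 1) = Mul(Add(Rational(-35, 3), Mul(Pow(20, -1), Rational(1, 6))), 1) = Mul(Add(Rational(-35, 3), Mul(Rational(1, 20), Rational(1, 6))), 1) = Mul(Add(Rational(-35, 3), Rational(1, 120)), 1) = Mul(Rational(-1399, 120), 1) = Rational(-1399, 120)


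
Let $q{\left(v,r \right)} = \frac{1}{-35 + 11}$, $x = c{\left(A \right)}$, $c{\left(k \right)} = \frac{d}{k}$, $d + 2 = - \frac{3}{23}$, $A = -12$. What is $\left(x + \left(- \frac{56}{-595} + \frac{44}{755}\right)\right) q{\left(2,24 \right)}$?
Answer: $- \frac{1168771}{85019040} \approx -0.013747$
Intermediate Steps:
$d = - \frac{49}{23}$ ($d = -2 - \frac{3}{23} = - \frac{49}{23} \approx -2.1304$)
$c{\left(k \right)} = - \frac{49}{23 k}$
$x = \frac{49}{276}$ ($x = - \frac{49}{23 \left(-12\right)} = \left(- \frac{49}{23}\right) \left(- \frac{1}{12}\right) = \frac{49}{276} \approx 0.17754$)
$q{\left(v,r \right)} = - \frac{1}{24}$ ($q{\left(v,r \right)} = \frac{1}{-24} = - \frac{1}{24}$)
$\left(x + \left(- \frac{56}{-595} + \frac{44}{755}\right)\right) q{\left(2,24 \right)} = \left(\frac{49}{276} + \left(- \frac{56}{-595} + \frac{44}{755}\right)\right) \left(- \frac{1}{24}\right) = \left(\frac{49}{276} + \left(\left(-56\right) \left(- \frac{1}{595}\right) + 44 \cdot \frac{1}{755}\right)\right) \left(- \frac{1}{24}\right) = \left(\frac{49}{276} + \left(\frac{8}{85} + \frac{44}{755}\right)\right) \left(- \frac{1}{24}\right) = \left(\frac{49}{276} + \frac{1956}{12835}\right) \left(- \frac{1}{24}\right) = \frac{1168771}{3542460} \left(- \frac{1}{24}\right) = - \frac{1168771}{85019040}$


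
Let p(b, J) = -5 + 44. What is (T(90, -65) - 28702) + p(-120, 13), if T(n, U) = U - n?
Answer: -28818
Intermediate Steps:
p(b, J) = 39
(T(90, -65) - 28702) + p(-120, 13) = ((-65 - 1*90) - 28702) + 39 = ((-65 - 90) - 28702) + 39 = (-155 - 28702) + 39 = -28857 + 39 = -28818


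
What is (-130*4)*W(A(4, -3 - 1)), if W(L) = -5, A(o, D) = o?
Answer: 2600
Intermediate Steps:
(-130*4)*W(A(4, -3 - 1)) = -130*4*(-5) = -13*40*(-5) = -520*(-5) = 2600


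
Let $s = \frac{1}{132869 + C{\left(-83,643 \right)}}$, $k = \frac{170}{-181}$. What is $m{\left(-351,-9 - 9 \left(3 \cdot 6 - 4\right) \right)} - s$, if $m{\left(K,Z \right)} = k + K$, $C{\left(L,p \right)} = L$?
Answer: $- \frac{8458601167}{24034266} \approx -351.94$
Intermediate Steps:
$k = - \frac{170}{181}$ ($k = 170 \left(- \frac{1}{181}\right) = - \frac{170}{181} \approx -0.93923$)
$m{\left(K,Z \right)} = - \frac{170}{181} + K$
$s = \frac{1}{132786}$ ($s = \frac{1}{132869 - 83} = \frac{1}{132786} \approx 7.5309 \cdot 10^{-6}$)
$m{\left(-351,-9 - 9 \left(3 \cdot 6 - 4\right) \right)} - s = \left(- \frac{170}{181} - 351\right) - \frac{1}{132786} = - \frac{63701}{181} - \frac{1}{132786} = - \frac{8458601167}{24034266}$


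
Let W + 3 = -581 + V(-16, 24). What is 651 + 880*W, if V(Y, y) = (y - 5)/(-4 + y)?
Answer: -512433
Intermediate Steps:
V(Y, y) = (-5 + y)/(-4 + y)
W = -11661/20 (W = -3 + (-581 + (-5 + 24)/(-4 + 24)) = -3 + (-581 + 19/20) = -3 - 11601/20 = -11661/20 ≈ -583.05)
651 + 880*W = 651 + 880*(-11661/20) = 651 - 513084 = -512433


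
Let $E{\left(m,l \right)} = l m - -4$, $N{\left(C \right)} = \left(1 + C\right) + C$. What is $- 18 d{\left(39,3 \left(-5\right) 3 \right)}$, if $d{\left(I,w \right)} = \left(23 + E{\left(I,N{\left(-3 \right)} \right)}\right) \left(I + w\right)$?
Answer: $-18144$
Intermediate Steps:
$N{\left(C \right)} = 1 + 2 C$
$E{\left(m,l \right)} = 4 + l m$ ($E{\left(m,l \right)} = l m + 4 = 4 + l m$)
$d{\left(I,w \right)} = \left(27 - 5 I\right) \left(I + w\right)$ ($d{\left(I,w \right)} = \left(23 + \left(4 + \left(1 + 2 \left(-3\right)\right) I\right)\right) \left(I + w\right) = \left(23 + \left(4 + \left(1 - 6\right) I\right)\right) \left(I + w\right) = \left(23 - \left(-4 + 5 I\right)\right) \left(I + w\right) = \left(27 - 5 I\right) \left(I + w\right)$)
$- 18 d{\left(39,3 \left(-5\right) 3 \right)} = - 18 \left(- 5 \cdot 39^{2} + 27 \cdot 39 + 27 \cdot 3 \left(-5\right) 3 - 195 \cdot 3 \left(-5\right) 3\right) = - 18 \left(\left(-5\right) 1521 + 1053 + 27 \left(\left(-15\right) 3\right) - 195 \left(\left(-15\right) 3\right)\right) = - 18 \left(-7605 + 1053 + 27 \left(-45\right) - 195 \left(-45\right)\right) = - 18 \left(-7605 + 1053 - 1215 + 8775\right) = \left(-18\right) 1008 = -18144$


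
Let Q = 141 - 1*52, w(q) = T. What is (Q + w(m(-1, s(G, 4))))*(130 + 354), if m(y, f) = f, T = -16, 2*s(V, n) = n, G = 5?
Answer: 35332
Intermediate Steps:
s(V, n) = n/2
w(q) = -16
Q = 89 (Q = 141 - 52 = 89)
(Q + w(m(-1, s(G, 4))))*(130 + 354) = (89 - 16)*(130 + 354) = 73*484 = 35332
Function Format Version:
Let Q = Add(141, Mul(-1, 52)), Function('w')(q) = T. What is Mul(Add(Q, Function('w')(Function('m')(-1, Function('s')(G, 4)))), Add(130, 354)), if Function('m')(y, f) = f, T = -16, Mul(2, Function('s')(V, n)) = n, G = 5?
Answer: 35332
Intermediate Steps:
Function('s')(V, n) = Mul(Rational(1, 2), n)
Function('w')(q) = -16
Q = 89 (Q = Add(141, -52) = 89)
Mul(Add(Q, Function('w')(Function('m')(-1, Function('s')(G, 4)))), Add(130, 354)) = Mul(Add(89, -16), Add(130, 354)) = Mul(73, 484) = 35332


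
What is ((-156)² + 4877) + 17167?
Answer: 46380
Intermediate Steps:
((-156)² + 4877) + 17167 = (24336 + 4877) + 17167 = 29213 + 17167 = 46380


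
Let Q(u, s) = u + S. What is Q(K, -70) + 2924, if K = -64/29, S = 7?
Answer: 84935/29 ≈ 2928.8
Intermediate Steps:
K = -64/29 (K = -64*1/29 = -64/29 ≈ -2.2069)
Q(u, s) = 7 + u (Q(u, s) = u + 7 = 7 + u)
Q(K, -70) + 2924 = (7 - 64/29) + 2924 = 139/29 + 2924 = 84935/29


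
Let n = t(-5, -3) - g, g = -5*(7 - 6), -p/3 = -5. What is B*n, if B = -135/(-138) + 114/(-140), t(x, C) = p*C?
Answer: -1056/161 ≈ -6.5590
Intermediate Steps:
p = 15 (p = -3*(-5) = 15)
t(x, C) = 15*C
g = -5 (g = -5*1 = -5)
n = -40 (n = 15*(-3) - 1*(-5) = -45 + 5 = -40)
B = 132/805 (B = -135*(-1/138) + 114*(-1/140) = 45/46 - 57/70 = 132/805 ≈ 0.16398)
B*n = (132/805)*(-40) = -1056/161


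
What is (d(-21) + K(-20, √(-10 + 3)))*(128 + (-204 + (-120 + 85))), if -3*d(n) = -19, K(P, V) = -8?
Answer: 185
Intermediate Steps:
d(n) = 19/3 (d(n) = -⅓*(-19) = 19/3)
(d(-21) + K(-20, √(-10 + 3)))*(128 + (-204 + (-120 + 85))) = (19/3 - 8)*(128 + (-204 + (-120 + 85))) = -5*(128 + (-204 - 35))/3 = -5*(128 - 239)/3 = -5/3*(-111) = 185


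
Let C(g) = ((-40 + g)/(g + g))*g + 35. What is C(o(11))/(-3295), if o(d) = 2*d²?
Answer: -136/3295 ≈ -0.041275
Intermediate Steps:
C(g) = 15 + g/2 (C(g) = ((-40 + g)/((2*g)))*g + 35 = ((-40 + g)*(1/(2*g)))*g + 35 = ((-40 + g)/(2*g))*g + 35 = (-20 + g/2) + 35 = 15 + g/2)
C(o(11))/(-3295) = (15 + (2*11²)/2)/(-3295) = (15 + (2*121)/2)*(-1/3295) = (15 + (½)*242)*(-1/3295) = (15 + 121)*(-1/3295) = 136*(-1/3295) = -136/3295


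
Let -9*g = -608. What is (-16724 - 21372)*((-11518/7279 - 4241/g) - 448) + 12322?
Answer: 5402369197855/276602 ≈ 1.9531e+7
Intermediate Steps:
g = 608/9 (g = -⅑*(-608) = 608/9 ≈ 67.556)
(-16724 - 21372)*((-11518/7279 - 4241/g) - 448) + 12322 = (-16724 - 21372)*((-11518/7279 - 4241/608/9) - 448) + 12322 = -38096*((-11518*1/7279 - 4241*9/608) - 448) + 12322 = -38096*((-11518/7279 - 38169/608) - 448) + 12322 = -38096*(-284835095/4425632 - 448) + 12322 = -38096*(-2267518231/4425632) + 12322 = 5398960908011/276602 + 12322 = 5402369197855/276602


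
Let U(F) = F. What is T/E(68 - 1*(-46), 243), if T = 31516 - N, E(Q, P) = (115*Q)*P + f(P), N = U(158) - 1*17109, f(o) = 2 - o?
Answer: 48467/3185489 ≈ 0.015215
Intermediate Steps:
N = -16951 (N = 158 - 1*17109 = 158 - 17109 = -16951)
E(Q, P) = 2 - P + 115*P*Q (E(Q, P) = (115*Q)*P + (2 - P) = 115*P*Q + (2 - P) = 2 - P + 115*P*Q)
T = 48467 (T = 31516 - 1*(-16951) = 31516 + 16951 = 48467)
T/E(68 - 1*(-46), 243) = 48467/(2 - 1*243 + 115*243*(68 - 1*(-46))) = 48467/(2 - 243 + 115*243*(68 + 46)) = 48467/(2 - 243 + 115*243*114) = 48467/(2 - 243 + 3185730) = 48467/3185489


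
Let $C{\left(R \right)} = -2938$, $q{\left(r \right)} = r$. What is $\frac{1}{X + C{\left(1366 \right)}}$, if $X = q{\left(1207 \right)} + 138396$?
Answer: $\frac{1}{136665} \approx 7.3172 \cdot 10^{-6}$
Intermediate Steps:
$X = 139603$ ($X = 1207 + 138396 = 139603$)
$\frac{1}{X + C{\left(1366 \right)}} = \frac{1}{139603 - 2938} = \frac{1}{136665}$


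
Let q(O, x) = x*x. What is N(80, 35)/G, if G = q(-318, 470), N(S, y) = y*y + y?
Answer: 63/11045 ≈ 0.0057039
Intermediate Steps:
N(S, y) = y + y² (N(S, y) = y² + y = y + y²)
q(O, x) = x²
G = 220900 (G = 470² = 220900)
N(80, 35)/G = (35*(1 + 35))/220900 = (35*36)*(1/220900) = 1260*(1/220900) = 63/11045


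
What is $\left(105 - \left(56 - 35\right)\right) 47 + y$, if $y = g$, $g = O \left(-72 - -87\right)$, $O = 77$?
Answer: $5103$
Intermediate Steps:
$g = 1155$ ($g = 77 \left(-72 - -87\right) = 77 \left(-72 + 87\right) = 77 \cdot 15 = 1155$)
$y = 1155$
$\left(105 - \left(56 - 35\right)\right) 47 + y = \left(105 - \left(56 - 35\right)\right) 47 + 1155 = \left(105 - 21\right) 47 + 1155 = 84 \cdot 47 + 1155 = 3948 + 1155 = 5103$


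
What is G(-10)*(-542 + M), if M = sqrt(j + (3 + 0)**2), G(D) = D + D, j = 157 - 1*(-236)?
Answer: 10840 - 20*sqrt(402) ≈ 10439.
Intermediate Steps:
j = 393 (j = 157 + 236 = 393)
G(D) = 2*D
M = sqrt(402) (M = sqrt(393 + (3 + 0)**2) = sqrt(393 + 3**2) = sqrt(393 + 9) = sqrt(402) ≈ 20.050)
G(-10)*(-542 + M) = (2*(-10))*(-542 + sqrt(402)) = -20*(-542 + sqrt(402)) = 10840 - 20*sqrt(402)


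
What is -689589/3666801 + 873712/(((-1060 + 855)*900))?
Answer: -277579767151/56377065375 ≈ -4.9236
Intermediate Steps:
-689589/3666801 + 873712/(((-1060 + 855)*900)) = -689589*1/3666801 + 873712/((-205*900)) = -229863/1222267 + 873712/(-184500) = -229863/1222267 + 873712*(-1/184500) = -229863/1222267 - 218428/46125 = -277579767151/56377065375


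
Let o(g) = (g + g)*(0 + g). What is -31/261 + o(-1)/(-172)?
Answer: -2927/22446 ≈ -0.13040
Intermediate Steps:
o(g) = 2*g² (o(g) = (2*g)*g = 2*g²)
-31/261 + o(-1)/(-172) = -31/261 + (2*(-1)²)/(-172) = -31*1/261 + (2*1)*(-1/172) = -31/261 + 2*(-1/172) = -31/261 - 1/86 = -2927/22446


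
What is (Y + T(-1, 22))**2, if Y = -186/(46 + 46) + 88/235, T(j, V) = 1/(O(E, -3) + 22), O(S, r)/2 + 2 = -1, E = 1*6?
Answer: 18782976601/7478790400 ≈ 2.5115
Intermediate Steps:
E = 6
O(S, r) = -6 (O(S, r) = -4 + 2*(-1) = -4 - 2 = -6)
T(j, V) = 1/16 (T(j, V) = 1/(-6 + 22) = 1/16)
Y = -17807/10810 (Y = -186/92 + 88*(1/235) = -186*1/92 + 88/235 = -93/46 + 88/235 = -17807/10810 ≈ -1.6473)
(Y + T(-1, 22))**2 = (-17807/10810 + 1/16)**2 = (-137051/86480)**2 = 18782976601/7478790400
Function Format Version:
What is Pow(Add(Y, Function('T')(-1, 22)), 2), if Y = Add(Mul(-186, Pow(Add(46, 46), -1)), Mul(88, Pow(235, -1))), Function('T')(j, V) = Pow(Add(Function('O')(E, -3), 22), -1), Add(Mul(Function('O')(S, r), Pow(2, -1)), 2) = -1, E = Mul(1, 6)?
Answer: Rational(18782976601, 7478790400) ≈ 2.5115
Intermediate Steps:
E = 6
Function('O')(S, r) = -6 (Function('O')(S, r) = Add(-4, Mul(2, -1)) = Add(-4, -2) = -6)
Function('T')(j, V) = Rational(1, 16) (Function('T')(j, V) = Pow(Add(-6, 22), -1) = Pow(16, -1) = Rational(1, 16))
Y = Rational(-17807, 10810) (Y = Add(Mul(-186, Pow(92, -1)), Mul(88, Rational(1, 235))) = Add(Mul(-186, Rational(1, 92)), Rational(88, 235)) = Add(Rational(-93, 46), Rational(88, 235)) = Rational(-17807, 10810) ≈ -1.6473)
Pow(Add(Y, Function('T')(-1, 22)), 2) = Pow(Add(Rational(-17807, 10810), Rational(1, 16)), 2) = Pow(Rational(-137051, 86480), 2) = Rational(18782976601, 7478790400)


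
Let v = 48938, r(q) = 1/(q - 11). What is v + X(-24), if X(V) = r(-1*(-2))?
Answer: 440441/9 ≈ 48938.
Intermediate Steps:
r(q) = 1/(-11 + q)
X(V) = -1/9 (X(V) = 1/(-11 - 1*(-2)) = 1/(-11 + 2) = 1/(-9) = -1/9)
v + X(-24) = 48938 - 1/9 = 440441/9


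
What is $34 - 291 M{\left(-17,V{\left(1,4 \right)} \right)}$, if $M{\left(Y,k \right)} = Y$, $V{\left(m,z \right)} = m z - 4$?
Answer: $4981$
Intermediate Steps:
$V{\left(m,z \right)} = -4 + m z$
$34 - 291 M{\left(-17,V{\left(1,4 \right)} \right)} = 34 - -4947 = 34 + 4947 = 4981$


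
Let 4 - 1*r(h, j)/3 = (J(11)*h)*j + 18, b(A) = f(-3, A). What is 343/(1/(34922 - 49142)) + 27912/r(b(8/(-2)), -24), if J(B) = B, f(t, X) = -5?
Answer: -3253270472/667 ≈ -4.8775e+6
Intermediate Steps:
b(A) = -5
r(h, j) = -42 - 33*h*j (r(h, j) = 12 - 3*((11*h)*j + 18) = 12 - 3*(11*h*j + 18) = 12 - 3*(18 + 11*h*j) = 12 + (-54 - 33*h*j) = -42 - 33*h*j)
343/(1/(34922 - 49142)) + 27912/r(b(8/(-2)), -24) = 343/(1/(34922 - 49142)) + 27912/(-42 - 33*(-5)*(-24)) = 343/(1/(-14220)) + 27912/(-42 - 3960) = 343/(-1/14220) + 27912/(-4002) = 343*(-14220) + 27912*(-1/4002) = -4877460 - 4652/667 = -3253270472/667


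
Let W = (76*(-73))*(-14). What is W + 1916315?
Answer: 1993987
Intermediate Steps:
W = 77672 (W = -5548*(-14) = 77672)
W + 1916315 = 77672 + 1916315 = 1993987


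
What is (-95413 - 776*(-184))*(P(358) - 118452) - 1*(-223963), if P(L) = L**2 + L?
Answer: 477249933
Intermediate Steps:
P(L) = L + L**2
(-95413 - 776*(-184))*(P(358) - 118452) - 1*(-223963) = (-95413 - 776*(-184))*(358*(1 + 358) - 118452) - 1*(-223963) = (-95413 + 142784)*(358*359 - 118452) + 223963 = 47371*(128522 - 118452) + 223963 = 47371*10070 + 223963 = 477025970 + 223963 = 477249933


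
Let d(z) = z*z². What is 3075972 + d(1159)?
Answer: 1559938651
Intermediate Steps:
d(z) = z³
3075972 + d(1159) = 3075972 + 1159³ = 3075972 + 1556862679 = 1559938651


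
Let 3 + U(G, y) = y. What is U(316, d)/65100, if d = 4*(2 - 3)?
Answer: -1/9300 ≈ -0.00010753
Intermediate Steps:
d = -4 (d = 4*(-1) = -4)
U(G, y) = -3 + y
U(316, d)/65100 = (-3 - 4)/65100 = -7*1/65100 = -1/9300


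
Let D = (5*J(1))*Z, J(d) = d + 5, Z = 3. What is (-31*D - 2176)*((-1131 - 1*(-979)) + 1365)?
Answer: -6023758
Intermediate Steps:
J(d) = 5 + d
D = 90 (D = (5*(5 + 1))*3 = (5*6)*3 = 30*3 = 90)
(-31*D - 2176)*((-1131 - 1*(-979)) + 1365) = (-31*90 - 2176)*((-1131 - 1*(-979)) + 1365) = (-2790 - 2176)*((-1131 + 979) + 1365) = -4966*(-152 + 1365) = -4966*1213 = -6023758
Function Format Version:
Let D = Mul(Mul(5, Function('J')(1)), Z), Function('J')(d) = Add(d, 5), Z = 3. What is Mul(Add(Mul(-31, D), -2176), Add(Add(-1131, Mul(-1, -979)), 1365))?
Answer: -6023758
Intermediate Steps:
Function('J')(d) = Add(5, d)
D = 90 (D = Mul(Mul(5, Add(5, 1)), 3) = Mul(Mul(5, 6), 3) = Mul(30, 3) = 90)
Mul(Add(Mul(-31, D), -2176), Add(Add(-1131, Mul(-1, -979)), 1365)) = Mul(Add(Mul(-31, 90), -2176), Add(Add(-1131, Mul(-1, -979)), 1365)) = Mul(Add(-2790, -2176), Add(Add(-1131, 979), 1365)) = Mul(-4966, Add(-152, 1365)) = Mul(-4966, 1213) = -6023758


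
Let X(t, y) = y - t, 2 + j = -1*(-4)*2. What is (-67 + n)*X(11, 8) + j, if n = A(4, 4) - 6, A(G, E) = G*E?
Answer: 177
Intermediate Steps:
A(G, E) = E*G
j = 6 (j = -2 - 1*(-4)*2 = -2 + 4*2 = -2 + 8 = 6)
n = 10 (n = 4*4 - 6 = 16 - 6 = 10)
(-67 + n)*X(11, 8) + j = (-67 + 10)*(8 - 1*11) + 6 = -57*(8 - 11) + 6 = -57*(-3) + 6 = 171 + 6 = 177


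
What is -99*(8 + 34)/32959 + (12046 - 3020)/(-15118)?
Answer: -180174289/249137081 ≈ -0.72319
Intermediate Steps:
-99*(8 + 34)/32959 + (12046 - 3020)/(-15118) = -99*42*(1/32959) + 9026*(-1/15118) = -4158*1/32959 - 4513/7559 = -4158/32959 - 4513/7559 = -180174289/249137081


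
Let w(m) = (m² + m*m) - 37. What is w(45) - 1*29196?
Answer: -25183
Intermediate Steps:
w(m) = -37 + 2*m² (w(m) = (m² + m²) - 37 = 2*m² - 37 = -37 + 2*m²)
w(45) - 1*29196 = (-37 + 2*45²) - 1*29196 = (-37 + 2*2025) - 29196 = (-37 + 4050) - 29196 = 4013 - 29196 = -25183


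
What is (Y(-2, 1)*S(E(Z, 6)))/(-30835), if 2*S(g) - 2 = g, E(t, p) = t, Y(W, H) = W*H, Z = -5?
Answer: -3/30835 ≈ -9.7292e-5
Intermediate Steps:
Y(W, H) = H*W
S(g) = 1 + g/2
(Y(-2, 1)*S(E(Z, 6)))/(-30835) = ((1*(-2))*(1 + (1/2)*(-5)))/(-30835) = -2*(1 - 5/2)*(-1/30835) = -2*(-3/2)*(-1/30835) = 3*(-1/30835) = -3/30835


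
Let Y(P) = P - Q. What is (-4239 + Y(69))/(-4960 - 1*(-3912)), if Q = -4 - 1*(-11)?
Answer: 4177/1048 ≈ 3.9857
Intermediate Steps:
Q = 7 (Q = -4 + 11 = 7)
Y(P) = -7 + P (Y(P) = P - 1*7 = P - 7 = -7 + P)
(-4239 + Y(69))/(-4960 - 1*(-3912)) = (-4239 + (-7 + 69))/(-4960 - 1*(-3912)) = (-4239 + 62)/(-4960 + 3912) = -4177/(-1048) = -4177*(-1/1048) = 4177/1048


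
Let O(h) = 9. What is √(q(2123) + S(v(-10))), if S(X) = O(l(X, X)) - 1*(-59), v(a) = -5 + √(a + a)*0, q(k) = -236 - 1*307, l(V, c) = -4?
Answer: 5*I*√19 ≈ 21.794*I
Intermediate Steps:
q(k) = -543 (q(k) = -236 - 307 = -543)
v(a) = -5 (v(a) = -5 + √(2*a)*0 = -5 + (√2*√a)*0 = -5 + 0 = -5)
S(X) = 68 (S(X) = 9 - 1*(-59) = 9 + 59 = 68)
√(q(2123) + S(v(-10))) = √(-543 + 68) = √(-475) = 5*I*√19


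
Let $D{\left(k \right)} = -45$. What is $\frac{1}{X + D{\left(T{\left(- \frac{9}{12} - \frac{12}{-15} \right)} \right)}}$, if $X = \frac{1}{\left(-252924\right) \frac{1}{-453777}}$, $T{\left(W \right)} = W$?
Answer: $- \frac{84308}{3642601} \approx -0.023145$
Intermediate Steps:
$X = \frac{151259}{84308}$ ($X = \frac{1}{\left(-252924\right) \left(- \frac{1}{453777}\right)} = \frac{1}{\frac{84308}{151259}} = \frac{151259}{84308} \approx 1.7941$)
$\frac{1}{X + D{\left(T{\left(- \frac{9}{12} - \frac{12}{-15} \right)} \right)}} = \frac{1}{\frac{151259}{84308} - 45} = \frac{1}{- \frac{3642601}{84308}} = - \frac{84308}{3642601}$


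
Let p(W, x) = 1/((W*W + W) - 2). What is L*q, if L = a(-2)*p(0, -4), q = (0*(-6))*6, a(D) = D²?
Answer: 0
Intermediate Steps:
p(W, x) = 1/(-2 + W + W²) (p(W, x) = 1/((W² + W) - 2) = 1/((W + W²) - 2) = 1/(-2 + W + W²))
q = 0 (q = 0*6 = 0)
L = -2 (L = (-2)²/(-2 + 0 + 0²) = 4/(-2 + 0 + 0) = 4/(-2) = 4*(-½) = -2)
L*q = -2*0 = 0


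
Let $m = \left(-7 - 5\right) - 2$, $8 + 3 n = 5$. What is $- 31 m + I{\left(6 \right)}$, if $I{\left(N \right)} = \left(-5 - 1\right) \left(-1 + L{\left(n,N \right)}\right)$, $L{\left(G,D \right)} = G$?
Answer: $446$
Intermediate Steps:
$n = -1$ ($n = - \frac{8}{3} + \frac{1}{3} \cdot 5 = - \frac{8}{3} + \frac{5}{3} = -1$)
$m = -14$ ($m = -12 - 2 = -14$)
$I{\left(N \right)} = 12$ ($I{\left(N \right)} = \left(-5 - 1\right) \left(-1 - 1\right) = \left(-6\right) \left(-2\right) = 12$)
$- 31 m + I{\left(6 \right)} = \left(-31\right) \left(-14\right) + 12 = 434 + 12 = 446$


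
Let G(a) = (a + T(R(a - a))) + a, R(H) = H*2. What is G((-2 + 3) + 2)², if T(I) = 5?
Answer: 121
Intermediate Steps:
R(H) = 2*H
G(a) = 5 + 2*a (G(a) = (a + 5) + a = (5 + a) + a = 5 + 2*a)
G((-2 + 3) + 2)² = (5 + 2*((-2 + 3) + 2))² = (5 + 2*(1 + 2))² = (5 + 2*3)² = (5 + 6)² = 11² = 121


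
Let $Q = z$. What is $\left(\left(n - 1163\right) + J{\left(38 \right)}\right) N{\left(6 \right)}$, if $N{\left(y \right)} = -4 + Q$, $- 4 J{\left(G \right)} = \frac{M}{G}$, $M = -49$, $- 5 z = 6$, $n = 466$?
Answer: $\frac{275327}{76} \approx 3622.7$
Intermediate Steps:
$z = - \frac{6}{5}$ ($z = \left(- \frac{1}{5}\right) 6 = - \frac{6}{5} \approx -1.2$)
$J{\left(G \right)} = \frac{49}{4 G}$ ($J{\left(G \right)} = - \frac{\left(-49\right) \frac{1}{G}}{4} = \frac{49}{4 G}$)
$Q = - \frac{6}{5} \approx -1.2$
$N{\left(y \right)} = - \frac{26}{5}$ ($N{\left(y \right)} = -4 - \frac{6}{5} = - \frac{26}{5}$)
$\left(\left(n - 1163\right) + J{\left(38 \right)}\right) N{\left(6 \right)} = \left(\left(466 - 1163\right) + \frac{49}{4 \cdot 38}\right) \left(- \frac{26}{5}\right) = \left(-697 + \frac{49}{4} \cdot \frac{1}{38}\right) \left(- \frac{26}{5}\right) = \left(-697 + \frac{49}{152}\right) \left(- \frac{26}{5}\right) = \left(- \frac{105895}{152}\right) \left(- \frac{26}{5}\right) = \frac{275327}{76}$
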